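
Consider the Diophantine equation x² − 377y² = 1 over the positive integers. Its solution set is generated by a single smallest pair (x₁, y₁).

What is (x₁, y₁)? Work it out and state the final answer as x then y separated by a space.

233 12

[19; 2,2,2,38] for √377; ℓ=4 ⇒ convergent index 3
i=0: a=19 ⇒ p=19, q=1
i=1: a=2 ⇒ p=39, q=2
i=2: a=2 ⇒ p=97, q=5
i=3: a=2 ⇒ p=233, q=12
fundamental: x₁=233, y₁=12  (since 54289 − 377·144 = 1)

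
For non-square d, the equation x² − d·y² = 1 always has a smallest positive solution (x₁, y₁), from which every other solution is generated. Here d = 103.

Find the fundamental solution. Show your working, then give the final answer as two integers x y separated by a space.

227528 22419

√103 = [10; 6,1,2,1,1,9,1,1,2,1,6,20, …], period ℓ=12 (even) → k=11
k=0  a_k=10  p_k/q_k = 10/1
k=1  a_k=6  p_k/q_k = 61/6
k=2  a_k=1  p_k/q_k = 71/7
…
k=4  a_k=1  p_k/q_k = 274/27
k=5  a_k=1  p_k/q_k = 477/47
k=6  a_k=9  p_k/q_k = 4567/450
k=7  a_k=1  p_k/q_k = 5044/497
k=8  a_k=1  p_k/q_k = 9611/947
…
k=10  a_k=1  p_k/q_k = 33877/3338
k=11  a_k=6  p_k/q_k = 227528/22419
fundamental: x₁=227528, y₁=22419  (since 51768990784 − 103·502611561 = 1)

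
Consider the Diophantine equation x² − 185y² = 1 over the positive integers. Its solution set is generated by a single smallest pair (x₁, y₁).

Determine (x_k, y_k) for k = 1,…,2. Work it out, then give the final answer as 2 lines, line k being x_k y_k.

√185 → a₀=13, period (1,1,1,1,26); ℓ=5 odd so k=9
i=0: a=13 ⇒ p=13, q=1
…
i=8: a=1 ⇒ p=5563, q=409
i=9: a=1 ⇒ p=9249, q=680
(x₁, y₁) = (9249, 680);  9249² − 185·680² = 1 ✓
n=2: (9249,680)∘(9249,680) = (9249·9249+185·680·680, 9249·680+680·9249) = (171088001,12578640)

9249 680
171088001 12578640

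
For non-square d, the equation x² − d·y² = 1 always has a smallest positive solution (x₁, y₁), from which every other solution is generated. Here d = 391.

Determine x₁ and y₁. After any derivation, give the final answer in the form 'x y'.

7338680 371133

d=391: √d = [19; 1,3,2,2,1,…,3,1,38] (ℓ=16, even), read p_15/q_15
step 0: (19, 1)  from 19·(1,0) + (0,1)
step 1: (20, 1)  from 1·(19,1) + (1,0)
step 2: (79, 4)  from 3·(20,1) + (19,1)
step 3: (178, 9)  from 2·(79,4) + (20,1)
step 4: (435, 22)  from 2·(178,9) + (79,4)
step 5: (613, 31)  from 1·(435,22) + (178,9)
step 6: (1048, 53)  from 1·(613,31) + (435,22)
step 7: (2709, 137)  from 2·(1048,53) + (613,31)
step 8: (52519, 2656)  from 19·(2709,137) + (1048,53)
step 9: (107747, 5449)  from 2·(52519,2656) + (2709,137)
…
step 11: (268013, 13554)  from 1·(160266,8105) + (107747,5449)
…
step 13: (1660597, 83980)  from 2·(696292,35213) + (268013,13554)
step 14: (5678083, 287153)  from 3·(1660597,83980) + (696292,35213)
step 15: (7338680, 371133)  from 1·(5678083,287153) + (1660597,83980)
(x₁, y₁) = (7338680, 371133);  7338680² − 391·371133² = 1 ✓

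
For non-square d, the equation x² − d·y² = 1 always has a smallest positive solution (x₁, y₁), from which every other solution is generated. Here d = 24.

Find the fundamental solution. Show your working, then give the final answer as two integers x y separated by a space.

d=24: √d = [4; 1,8] (ℓ=2, even), read p_1/q_1
step 0: (4, 1)  from 4·(1,0) + (0,1)
step 1: (5, 1)  from 1·(4,1) + (1,0)
→ (5, 1).  Check: 5²=25, 24·1²=24, difference 1.

5 1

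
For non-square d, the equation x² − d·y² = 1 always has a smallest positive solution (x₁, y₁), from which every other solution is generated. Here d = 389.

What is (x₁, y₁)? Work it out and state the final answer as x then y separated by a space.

3287049 166660

[19; 1,2,1,1,1,1,2,1,38] for √389; ℓ=9 ⇒ convergent index 17
k=0  a_k=19  p_k/q_k = 19/1
k=1  a_k=1  p_k/q_k = 20/1
…
k=5  a_k=1  p_k/q_k = 217/11
k=6  a_k=1  p_k/q_k = 355/18
…
k=8  a_k=1  p_k/q_k = 1282/65
k=9  a_k=38  p_k/q_k = 49643/2517
…
k=11  a_k=2  p_k/q_k = 151493/7681
…
k=13  a_k=1  p_k/q_k = 353911/17944
…
k=16  a_k=2  p_k/q_k = 2376809/120509
k=17  a_k=1  p_k/q_k = 3287049/166660
(x₁, y₁) = (3287049, 166660);  3287049² − 389·166660² = 1 ✓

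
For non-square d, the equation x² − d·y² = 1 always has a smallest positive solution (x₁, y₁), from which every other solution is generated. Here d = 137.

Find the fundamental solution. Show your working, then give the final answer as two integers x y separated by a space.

6083073 519712

√137 → a₀=11, period (1,2,2,1,1,2,2,1,22); ℓ=9 odd so k=17
step 0: (11, 1)  from 11·(1,0) + (0,1)
step 1: (12, 1)  from 1·(11,1) + (1,0)
step 2: (35, 3)  from 2·(12,1) + (11,1)
…
step 6: (515, 44)  from 2·(199,17) + (117,10)
…
step 11: (122279, 10447)  from 2·(41341,3532) + (39597,3383)
…
step 16: (4286741, 366241)  from 2·(1796332,153471) + (694077,59299)
step 17: (6083073, 519712)  from 1·(4286741,366241) + (1796332,153471)
→ (6083073, 519712).  Check: 6083073²=37003777123329, 137·519712²=37003777123328, difference 1.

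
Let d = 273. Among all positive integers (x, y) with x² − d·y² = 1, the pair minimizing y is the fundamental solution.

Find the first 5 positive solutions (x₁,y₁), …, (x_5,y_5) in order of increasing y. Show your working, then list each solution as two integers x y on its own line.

√273 = [16; 1,1,10,1,1,32, …], period ℓ=6 (even) → k=5
i=0: a=16 ⇒ p=16, q=1
i=1: a=1 ⇒ p=17, q=1
i=2: a=1 ⇒ p=33, q=2
i=3: a=10 ⇒ p=347, q=21
i=4: a=1 ⇒ p=380, q=23
i=5: a=1 ⇒ p=727, q=44
(x₁, y₁) = (727, 44);  727² − 273·44² = 1 ✓
n=2: (727,44)∘(727,44) = (727·727+273·44·44, 727·44+44·727) = (1057057,63976)
n=3: (1057057,63976)∘(727,44) = (727·1057057+273·44·63976, 727·63976+44·1057057) = (1536960151,93021060)
n=4: (1536960151,93021060)∘(727,44) = (727·1536960151+273·44·93021060, 727·93021060+44·1536960151) = (2234739002497,135252557264)
n=5: (2234739002497,135252557264)∘(727,44) = (727·2234739002497+273·44·135252557264, 727·135252557264+44·2234739002497) = (3249308972670487,196657125240796)

727 44
1057057 63976
1536960151 93021060
2234739002497 135252557264
3249308972670487 196657125240796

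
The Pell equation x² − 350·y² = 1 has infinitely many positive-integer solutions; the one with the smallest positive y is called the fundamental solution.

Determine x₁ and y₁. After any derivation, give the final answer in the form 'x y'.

449 24

√350 = [18; 1,2,2,2,1,36, …], period ℓ=6 (even) → k=5
a_0=18:  p_0=18·1+0=18,  q_0=18·0+1=1
a_1=1:  p_1=1·18+1=19,  q_1=1·1+0=1
…
a_3=2:  p_3=2·56+19=131,  q_3=2·3+1=7
a_4=2:  p_4=2·131+56=318,  q_4=2·7+3=17
a_5=1:  p_5=1·318+131=449,  q_5=1·17+7=24
(x₁, y₁) = (449, 24);  449² − 350·24² = 1 ✓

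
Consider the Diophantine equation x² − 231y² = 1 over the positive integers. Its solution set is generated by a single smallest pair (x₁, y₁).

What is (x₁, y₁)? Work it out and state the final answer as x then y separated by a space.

√231 → a₀=15, period (5,30); ℓ=2 even so k=1
step 0: (15, 1)  from 15·(1,0) + (0,1)
step 1: (76, 5)  from 5·(15,1) + (1,0)
→ (76, 5).  Check: 76²=5776, 231·5²=5775, difference 1.

76 5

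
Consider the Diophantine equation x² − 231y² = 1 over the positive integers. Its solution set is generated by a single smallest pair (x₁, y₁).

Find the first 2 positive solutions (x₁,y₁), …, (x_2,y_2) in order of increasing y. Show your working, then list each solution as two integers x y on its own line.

√231 → a₀=15, period (5,30); ℓ=2 even so k=1
i=0: a=15 ⇒ p=15, q=1
i=1: a=5 ⇒ p=76, q=5
(x₁, y₁) = (76, 5);  76² − 231·5² = 1 ✓
n=2: (76,5)∘(76,5) = (76·76+231·5·5, 76·5+5·76) = (11551,760)

76 5
11551 760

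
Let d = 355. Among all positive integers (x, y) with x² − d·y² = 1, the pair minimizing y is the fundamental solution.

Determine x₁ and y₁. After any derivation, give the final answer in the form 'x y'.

√355 → a₀=18, period (1,5,3,3,1,6,1,3,3,5,1,36); ℓ=12 even so k=11
a_0=18:  p_0=18·1+0=18,  q_0=18·0+1=1
…
a_3=3:  p_3=3·113+19=358,  q_3=3·6+1=19
a_4=3:  p_4=3·358+113=1187,  q_4=3·19+6=63
…
a_6=6:  p_6=6·1545+1187=10457,  q_6=6·82+63=555
…
a_10=5:  p_10=5·151391+46463=803418,  q_10=5·8035+2466=42641
a_11=1:  p_11=1·803418+151391=954809,  q_11=1·42641+8035=50676
fundamental: x₁=954809, y₁=50676  (since 911660226481 − 355·2568056976 = 1)

954809 50676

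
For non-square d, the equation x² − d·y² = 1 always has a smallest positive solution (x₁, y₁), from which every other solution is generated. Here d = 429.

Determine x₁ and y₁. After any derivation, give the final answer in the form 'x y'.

1524095 73584

d=429: √d = [20; 1,2,2,9,1,12,1,9,2,2,1,40] (ℓ=12, even), read p_11/q_11
a_0=20:  p_0=20·1+0=20,  q_0=20·0+1=1
a_1=1:  p_1=1·20+1=21,  q_1=1·1+0=1
a_2=2:  p_2=2·21+20=62,  q_2=2·1+1=3
…
a_4=9:  p_4=9·145+62=1367,  q_4=9·7+3=66
a_5=1:  p_5=1·1367+145=1512,  q_5=1·66+7=73
a_6=12:  p_6=12·1512+1367=19511,  q_6=12·73+66=942
a_7=1:  p_7=1·19511+1512=21023,  q_7=1·942+73=1015
…
a_9=2:  p_9=2·208718+21023=438459,  q_9=2·10077+1015=21169
a_10=2:  p_10=2·438459+208718=1085636,  q_10=2·21169+10077=52415
a_11=1:  p_11=1·1085636+438459=1524095,  q_11=1·52415+21169=73584
(x₁, y₁) = (1524095, 73584);  1524095² − 429·73584² = 1 ✓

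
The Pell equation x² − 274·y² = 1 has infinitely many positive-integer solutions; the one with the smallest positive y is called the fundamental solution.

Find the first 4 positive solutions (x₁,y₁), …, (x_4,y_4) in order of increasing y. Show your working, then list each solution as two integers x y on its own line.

[16; 1,1,4,4,1,1,32] for √274; ℓ=7 ⇒ convergent index 13
k=0  a_k=16  p_k/q_k = 16/1
k=1  a_k=1  p_k/q_k = 17/1
k=2  a_k=1  p_k/q_k = 33/2
k=3  a_k=4  p_k/q_k = 149/9
k=4  a_k=4  p_k/q_k = 629/38
k=5  a_k=1  p_k/q_k = 778/47
k=6  a_k=1  p_k/q_k = 1407/85
k=7  a_k=32  p_k/q_k = 45802/2767
k=8  a_k=1  p_k/q_k = 47209/2852
k=9  a_k=1  p_k/q_k = 93011/5619
k=10  a_k=4  p_k/q_k = 419253/25328
…
k=12  a_k=1  p_k/q_k = 2189276/132259
k=13  a_k=1  p_k/q_k = 3959299/239190
(x₁, y₁) = (3959299, 239190);  3959299² − 274·239190² = 1 ✓
(x_2, y_2) = (3959299·3959299 + 274·239190·239190, 3959299·239190 + 239190·3959299) = (31352097142801, 1894049455620)
(x_3, y_3) = (3959299·31352097142801 + 274·239190·1894049455620, 3959299·1894049455620 + 239190·31352097142801) = (248264653730785753699, 14998216231173381570)
(x_4, y_4) = (3959299·248264653730785753699 + 274·239190·14998216231173381570, 3959299·14998216231173381570 + 239190·248264653730785753699) = (1965907990503261255572251201, 118764845051735182903983240)

3959299 239190
31352097142801 1894049455620
248264653730785753699 14998216231173381570
1965907990503261255572251201 118764845051735182903983240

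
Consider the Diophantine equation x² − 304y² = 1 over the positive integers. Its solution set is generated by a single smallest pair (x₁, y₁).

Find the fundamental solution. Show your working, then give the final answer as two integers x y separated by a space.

57799 3315

√304 → a₀=17, period (2,3,2,1,1,1,1,1,2,3,2,34); ℓ=12 even so k=11
a_0=17:  p_0=17·1+0=17,  q_0=17·0+1=1
a_1=2:  p_1=2·17+1=35,  q_1=2·1+0=2
…
a_3=2:  p_3=2·122+35=279,  q_3=2·7+2=16
a_4=1:  p_4=1·279+122=401,  q_4=1·16+7=23
a_5=1:  p_5=1·401+279=680,  q_5=1·23+16=39
a_6=1:  p_6=1·680+401=1081,  q_6=1·39+23=62
…
a_8=1:  p_8=1·1761+1081=2842,  q_8=1·101+62=163
a_9=2:  p_9=2·2842+1761=7445,  q_9=2·163+101=427
a_10=3:  p_10=3·7445+2842=25177,  q_10=3·427+163=1444
a_11=2:  p_11=2·25177+7445=57799,  q_11=2·1444+427=3315
fundamental: x₁=57799, y₁=3315  (since 3340724401 − 304·10989225 = 1)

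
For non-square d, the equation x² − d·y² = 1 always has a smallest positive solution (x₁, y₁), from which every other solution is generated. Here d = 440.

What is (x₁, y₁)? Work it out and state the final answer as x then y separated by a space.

21 1

[20; 1,40] for √440; ℓ=2 ⇒ convergent index 1
step 0: (20, 1)  from 20·(1,0) + (0,1)
step 1: (21, 1)  from 1·(20,1) + (1,0)
fundamental: x₁=21, y₁=1  (since 441 − 440·1 = 1)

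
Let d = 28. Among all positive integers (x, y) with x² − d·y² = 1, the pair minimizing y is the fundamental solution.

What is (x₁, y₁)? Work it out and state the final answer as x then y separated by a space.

√28 → a₀=5, period (3,2,3,10); ℓ=4 even so k=3
k=0  a_k=5  p_k/q_k = 5/1
…
k=2  a_k=2  p_k/q_k = 37/7
k=3  a_k=3  p_k/q_k = 127/24
fundamental: x₁=127, y₁=24  (since 16129 − 28·576 = 1)

127 24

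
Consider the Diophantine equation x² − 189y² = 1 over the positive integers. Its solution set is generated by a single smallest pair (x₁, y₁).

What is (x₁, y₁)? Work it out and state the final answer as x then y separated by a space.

√189 = [13; 1,2,1,26, …], period ℓ=4 (even) → k=3
a_0=13:  p_0=13·1+0=13,  q_0=13·0+1=1
a_1=1:  p_1=1·13+1=14,  q_1=1·1+0=1
a_2=2:  p_2=2·14+13=41,  q_2=2·1+1=3
a_3=1:  p_3=1·41+14=55,  q_3=1·3+1=4
(x₁, y₁) = (55, 4);  55² − 189·4² = 1 ✓

55 4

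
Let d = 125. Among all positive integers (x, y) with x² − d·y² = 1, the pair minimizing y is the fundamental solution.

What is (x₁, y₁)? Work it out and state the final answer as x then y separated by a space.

d=125: √d = [11; 5,1,1,5,22] (ℓ=5, odd), read p_9/q_9
step 0: (11, 1)  from 11·(1,0) + (0,1)
step 1: (56, 5)  from 5·(11,1) + (1,0)
…
step 3: (123, 11)  from 1·(67,6) + (56,5)
step 4: (682, 61)  from 5·(123,11) + (67,6)
step 5: (15127, 1353)  from 22·(682,61) + (123,11)
…
step 7: (91444, 8179)  from 1·(76317,6826) + (15127,1353)
step 8: (167761, 15005)  from 1·(91444,8179) + (76317,6826)
step 9: (930249, 83204)  from 5·(167761,15005) + (91444,8179)
fundamental: x₁=930249, y₁=83204  (since 865363202001 − 125·6922905616 = 1)

930249 83204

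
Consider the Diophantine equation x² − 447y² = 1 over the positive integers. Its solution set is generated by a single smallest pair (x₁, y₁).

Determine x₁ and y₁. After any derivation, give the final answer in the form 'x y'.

148 7

√447 → a₀=21, period (7,42); ℓ=2 even so k=1
a_0=21:  p_0=21·1+0=21,  q_0=21·0+1=1
a_1=7:  p_1=7·21+1=148,  q_1=7·1+0=7
(x₁, y₁) = (148, 7);  148² − 447·7² = 1 ✓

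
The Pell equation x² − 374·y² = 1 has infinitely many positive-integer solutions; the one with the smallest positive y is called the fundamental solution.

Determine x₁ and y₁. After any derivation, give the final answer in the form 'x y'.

√374 = [19; 2,1,18,1,2,38, …], period ℓ=6 (even) → k=5
i=0: a=19 ⇒ p=19, q=1
…
i=2: a=1 ⇒ p=58, q=3
…
i=4: a=1 ⇒ p=1141, q=59
i=5: a=2 ⇒ p=3365, q=174
→ (3365, 174).  Check: 3365²=11323225, 374·174²=11323224, difference 1.

3365 174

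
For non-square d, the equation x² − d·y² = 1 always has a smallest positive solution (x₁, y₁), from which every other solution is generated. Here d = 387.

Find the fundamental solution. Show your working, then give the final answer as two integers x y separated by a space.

3482 177

[19; 1,2,19,2,1,38] for √387; ℓ=6 ⇒ convergent index 5
step 0: (19, 1)  from 19·(1,0) + (0,1)
step 1: (20, 1)  from 1·(19,1) + (1,0)
step 2: (59, 3)  from 2·(20,1) + (19,1)
…
step 4: (2341, 119)  from 2·(1141,58) + (59,3)
step 5: (3482, 177)  from 1·(2341,119) + (1141,58)
→ (3482, 177).  Check: 3482²=12124324, 387·177²=12124323, difference 1.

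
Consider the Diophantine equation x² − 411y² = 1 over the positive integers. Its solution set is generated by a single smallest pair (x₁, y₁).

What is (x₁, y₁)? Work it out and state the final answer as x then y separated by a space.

49730 2453

d=411: √d = [20; 3,1,1,1,19,1,1,1,3,40] (ℓ=10, even), read p_9/q_9
step 0: (20, 1)  from 20·(1,0) + (0,1)
step 1: (61, 3)  from 3·(20,1) + (1,0)
…
step 3: (142, 7)  from 1·(81,4) + (61,3)
step 4: (223, 11)  from 1·(142,7) + (81,4)
step 5: (4379, 216)  from 19·(223,11) + (142,7)
step 6: (4602, 227)  from 1·(4379,216) + (223,11)
step 7: (8981, 443)  from 1·(4602,227) + (4379,216)
step 8: (13583, 670)  from 1·(8981,443) + (4602,227)
step 9: (49730, 2453)  from 3·(13583,670) + (8981,443)
fundamental: x₁=49730, y₁=2453  (since 2473072900 − 411·6017209 = 1)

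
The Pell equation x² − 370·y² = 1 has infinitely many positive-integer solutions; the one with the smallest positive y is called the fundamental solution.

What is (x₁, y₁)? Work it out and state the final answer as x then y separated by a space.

√370 → a₀=19, period (4,4,38); ℓ=3 odd so k=5
k=0  a_k=19  p_k/q_k = 19/1
k=1  a_k=4  p_k/q_k = 77/4
…
k=3  a_k=38  p_k/q_k = 12503/650
k=4  a_k=4  p_k/q_k = 50339/2617
k=5  a_k=4  p_k/q_k = 213859/11118
fundamental: x₁=213859, y₁=11118  (since 45735671881 − 370·123609924 = 1)

213859 11118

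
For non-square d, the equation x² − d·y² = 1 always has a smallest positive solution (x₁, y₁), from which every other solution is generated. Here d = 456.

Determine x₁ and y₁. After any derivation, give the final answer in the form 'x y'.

1025 48

[21; 2,1,4,1,2,42] for √456; ℓ=6 ⇒ convergent index 5
step 0: (21, 1)  from 21·(1,0) + (0,1)
step 1: (43, 2)  from 2·(21,1) + (1,0)
step 2: (64, 3)  from 1·(43,2) + (21,1)
step 3: (299, 14)  from 4·(64,3) + (43,2)
step 4: (363, 17)  from 1·(299,14) + (64,3)
step 5: (1025, 48)  from 2·(363,17) + (299,14)
→ (1025, 48).  Check: 1025²=1050625, 456·48²=1050624, difference 1.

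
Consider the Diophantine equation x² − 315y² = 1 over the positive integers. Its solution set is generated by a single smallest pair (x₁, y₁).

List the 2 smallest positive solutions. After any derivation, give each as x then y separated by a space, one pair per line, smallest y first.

d=315: √d = [17; 1,2,1,34] (ℓ=4, even), read p_3/q_3
k=0  a_k=17  p_k/q_k = 17/1
…
k=2  a_k=2  p_k/q_k = 53/3
k=3  a_k=1  p_k/q_k = 71/4
→ (71, 4).  Check: 71²=5041, 315·4²=5040, difference 1.
(x_2, y_2) = (71·71 + 315·4·4, 71·4 + 4·71) = (10081, 568)

71 4
10081 568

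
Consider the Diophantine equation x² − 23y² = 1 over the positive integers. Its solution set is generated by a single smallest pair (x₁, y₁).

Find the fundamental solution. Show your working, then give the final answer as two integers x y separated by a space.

[4; 1,3,1,8] for √23; ℓ=4 ⇒ convergent index 3
k=0  a_k=4  p_k/q_k = 4/1
k=1  a_k=1  p_k/q_k = 5/1
k=2  a_k=3  p_k/q_k = 19/4
k=3  a_k=1  p_k/q_k = 24/5
→ (24, 5).  Check: 24²=576, 23·5²=575, difference 1.

24 5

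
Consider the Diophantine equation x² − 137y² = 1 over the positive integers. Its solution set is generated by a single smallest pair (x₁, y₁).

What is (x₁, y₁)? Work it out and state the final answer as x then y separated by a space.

√137 → a₀=11, period (1,2,2,1,1,2,2,1,22); ℓ=9 odd so k=17
a_0=11:  p_0=11·1+0=11,  q_0=11·0+1=1
a_1=1:  p_1=1·11+1=12,  q_1=1·1+0=1
…
a_5=1:  p_5=1·117+82=199,  q_5=1·10+7=17
…
a_11=2:  p_11=2·41341+39597=122279,  q_11=2·3532+3383=10447
a_12=2:  p_12=2·122279+41341=285899,  q_12=2·10447+3532=24426
a_13=1:  p_13=1·285899+122279=408178,  q_13=1·24426+10447=34873
…
a_15=2:  p_15=2·694077+408178=1796332,  q_15=2·59299+34873=153471
a_16=2:  p_16=2·1796332+694077=4286741,  q_16=2·153471+59299=366241
a_17=1:  p_17=1·4286741+1796332=6083073,  q_17=1·366241+153471=519712
fundamental: x₁=6083073, y₁=519712  (since 37003777123329 − 137·270100562944 = 1)

6083073 519712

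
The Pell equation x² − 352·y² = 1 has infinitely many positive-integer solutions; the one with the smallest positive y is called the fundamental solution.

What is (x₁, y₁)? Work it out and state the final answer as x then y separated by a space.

[18; 1,3,5,9,5,3,1,36] for √352; ℓ=8 ⇒ convergent index 7
a_0=18:  p_0=18·1+0=18,  q_0=18·0+1=1
…
a_3=5:  p_3=5·75+19=394,  q_3=5·4+1=21
a_4=9:  p_4=9·394+75=3621,  q_4=9·21+4=193
…
a_6=3:  p_6=3·18499+3621=59118,  q_6=3·986+193=3151
a_7=1:  p_7=1·59118+18499=77617,  q_7=1·3151+986=4137
→ (77617, 4137).  Check: 77617²=6024398689, 352·4137²=6024398688, difference 1.

77617 4137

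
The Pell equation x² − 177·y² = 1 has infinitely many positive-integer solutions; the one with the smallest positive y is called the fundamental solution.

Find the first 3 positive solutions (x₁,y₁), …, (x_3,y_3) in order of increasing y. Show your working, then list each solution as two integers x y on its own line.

62423 4692
7793261857 585777432
972957569736599 73131969270780

√177 → a₀=13, period (3,3,2,8,2,3,3,26); ℓ=8 even so k=7
a_0=13:  p_0=13·1+0=13,  q_0=13·0+1=1
a_1=3:  p_1=3·13+1=40,  q_1=3·1+0=3
a_2=3:  p_2=3·40+13=133,  q_2=3·3+1=10
…
a_4=8:  p_4=8·306+133=2581,  q_4=8·23+10=194
…
a_6=3:  p_6=3·5468+2581=18985,  q_6=3·411+194=1427
a_7=3:  p_7=3·18985+5468=62423,  q_7=3·1427+411=4692
→ (62423, 4692).  Check: 62423²=3896630929, 177·4692²=3896630928, difference 1.
(x_2, y_2) = (62423·62423 + 177·4692·4692, 62423·4692 + 4692·62423) = (7793261857, 585777432)
(x_3, y_3) = (62423·7793261857 + 177·4692·585777432, 62423·585777432 + 4692·7793261857) = (972957569736599, 73131969270780)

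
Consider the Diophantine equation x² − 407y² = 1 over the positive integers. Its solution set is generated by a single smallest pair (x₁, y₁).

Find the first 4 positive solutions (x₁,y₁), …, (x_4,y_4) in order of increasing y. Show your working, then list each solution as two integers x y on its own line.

d=407: √d = [20; 5,1,2,1,5,40] (ℓ=6, even), read p_5/q_5
k=0  a_k=20  p_k/q_k = 20/1
…
k=2  a_k=1  p_k/q_k = 121/6
k=3  a_k=2  p_k/q_k = 343/17
k=4  a_k=1  p_k/q_k = 464/23
k=5  a_k=5  p_k/q_k = 2663/132
(x₁, y₁) = (2663, 132);  2663² − 407·132² = 1 ✓
(2663+132√407)^2 = 14183137 + 703032√407
(2663+132√407)^3 = 75539384999 + 3744348300√407
(2663+132√407)^4 = 402322750321537 + 19942398342768√407

2663 132
14183137 703032
75539384999 3744348300
402322750321537 19942398342768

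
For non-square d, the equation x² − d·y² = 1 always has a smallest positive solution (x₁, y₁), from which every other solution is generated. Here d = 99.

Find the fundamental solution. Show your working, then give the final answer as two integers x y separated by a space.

[9; 1,18] for √99; ℓ=2 ⇒ convergent index 1
step 0: (9, 1)  from 9·(1,0) + (0,1)
step 1: (10, 1)  from 1·(9,1) + (1,0)
(x₁, y₁) = (10, 1);  10² − 99·1² = 1 ✓

10 1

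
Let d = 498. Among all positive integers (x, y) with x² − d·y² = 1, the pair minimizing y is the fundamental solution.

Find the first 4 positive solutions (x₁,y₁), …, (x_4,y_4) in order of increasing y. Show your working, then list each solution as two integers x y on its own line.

[22; 3,6,22,6,3,44] for √498; ℓ=6 ⇒ convergent index 5
i=0: a=22 ⇒ p=22, q=1
i=1: a=3 ⇒ p=67, q=3
i=2: a=6 ⇒ p=424, q=19
…
i=4: a=6 ⇒ p=56794, q=2545
i=5: a=3 ⇒ p=179777, q=8056
→ (179777, 8056).  Check: 179777²=32319769729, 498·8056²=32319769728, difference 1.
(x_2, y_2) = (179777·179777 + 498·8056·8056, 179777·8056 + 8056·179777) = (64639539457, 2896567024)
(x_3, y_3) = (179777·64639539457 + 498·8056·2896567024, 179777·2896567024 + 8056·64639539457) = (23241404969742401, 1041472259739240)
(x_4, y_4) = (179777·23241404969742401 + 498·8056·1041472259739240, 179777·1041472259739240 + 8056·23241404969742401) = (8356540122426119709697, 374465516875386131936)

179777 8056
64639539457 2896567024
23241404969742401 1041472259739240
8356540122426119709697 374465516875386131936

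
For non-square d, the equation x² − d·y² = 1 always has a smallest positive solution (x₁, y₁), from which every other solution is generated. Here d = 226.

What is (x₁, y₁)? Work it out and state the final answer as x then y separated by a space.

√226 → a₀=15, period (30); ℓ=1 odd so k=1
i=0: a=15 ⇒ p=15, q=1
i=1: a=30 ⇒ p=451, q=30
fundamental: x₁=451, y₁=30  (since 203401 − 226·900 = 1)

451 30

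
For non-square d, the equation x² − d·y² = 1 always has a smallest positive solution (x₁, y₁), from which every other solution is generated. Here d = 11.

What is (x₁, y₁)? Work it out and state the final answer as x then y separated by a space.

10 3

√11 = [3; 3,6, …], period ℓ=2 (even) → k=1
a_0=3:  p_0=3·1+0=3,  q_0=3·0+1=1
a_1=3:  p_1=3·3+1=10,  q_1=3·1+0=3
fundamental: x₁=10, y₁=3  (since 100 − 11·9 = 1)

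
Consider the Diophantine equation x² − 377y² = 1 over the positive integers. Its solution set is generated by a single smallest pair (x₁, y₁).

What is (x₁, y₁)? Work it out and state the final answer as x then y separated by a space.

[19; 2,2,2,38] for √377; ℓ=4 ⇒ convergent index 3
k=0  a_k=19  p_k/q_k = 19/1
…
k=2  a_k=2  p_k/q_k = 97/5
k=3  a_k=2  p_k/q_k = 233/12
fundamental: x₁=233, y₁=12  (since 54289 − 377·144 = 1)

233 12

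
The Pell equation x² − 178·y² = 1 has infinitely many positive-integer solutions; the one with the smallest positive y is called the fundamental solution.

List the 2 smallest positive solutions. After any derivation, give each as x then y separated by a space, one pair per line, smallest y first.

d=178: √d = [13; 2,1,12,1,2,26] (ℓ=6, even), read p_5/q_5
step 0: (13, 1)  from 13·(1,0) + (0,1)
…
step 4: (547, 41)  from 1·(507,38) + (40,3)
step 5: (1601, 120)  from 2·(547,41) + (507,38)
→ (1601, 120).  Check: 1601²=2563201, 178·120²=2563200, difference 1.
(x_2, y_2) = (1601·1601 + 178·120·120, 1601·120 + 120·1601) = (5126401, 384240)

1601 120
5126401 384240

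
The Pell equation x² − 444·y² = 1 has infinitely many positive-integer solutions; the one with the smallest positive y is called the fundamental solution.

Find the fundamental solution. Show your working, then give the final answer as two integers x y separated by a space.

√444 = [21; 14,42, …], period ℓ=2 (even) → k=1
a_0=21:  p_0=21·1+0=21,  q_0=21·0+1=1
a_1=14:  p_1=14·21+1=295,  q_1=14·1+0=14
→ (295, 14).  Check: 295²=87025, 444·14²=87024, difference 1.

295 14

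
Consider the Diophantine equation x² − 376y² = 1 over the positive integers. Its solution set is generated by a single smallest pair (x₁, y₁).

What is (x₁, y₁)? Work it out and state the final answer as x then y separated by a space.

2143295 110532

[19; 2,1,1,3,1,…,1,2,38] for √376; ℓ=16 ⇒ convergent index 15
a_0=19:  p_0=19·1+0=19,  q_0=19·0+1=1
a_1=2:  p_1=2·19+1=39,  q_1=2·1+0=2
…
a_4=3:  p_4=3·97+58=349,  q_4=3·5+3=18
a_5=1:  p_5=1·349+97=446,  q_5=1·18+5=23
a_6=2:  p_6=2·446+349=1241,  q_6=2·23+18=64
a_7=2:  p_7=2·1241+446=2928,  q_7=2·64+23=151
a_8=4:  p_8=4·2928+1241=12953,  q_8=4·151+64=668
a_9=2:  p_9=2·12953+2928=28834,  q_9=2·668+151=1487
a_10=2:  p_10=2·28834+12953=70621,  q_10=2·1487+668=3642
…
a_12=3:  p_12=3·99455+70621=368986,  q_12=3·5129+3642=19029
a_13=1:  p_13=1·368986+99455=468441,  q_13=1·19029+5129=24158
a_14=1:  p_14=1·468441+368986=837427,  q_14=1·24158+19029=43187
a_15=2:  p_15=2·837427+468441=2143295,  q_15=2·43187+24158=110532
fundamental: x₁=2143295, y₁=110532  (since 4593713457025 − 376·12217323024 = 1)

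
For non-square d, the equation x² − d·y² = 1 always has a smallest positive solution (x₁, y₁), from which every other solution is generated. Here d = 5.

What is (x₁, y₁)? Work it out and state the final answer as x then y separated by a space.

9 4

d=5: √d = [2; 4] (ℓ=1, odd), read p_1/q_1
k=0  a_k=2  p_k/q_k = 2/1
k=1  a_k=4  p_k/q_k = 9/4
→ (9, 4).  Check: 9²=81, 5·4²=80, difference 1.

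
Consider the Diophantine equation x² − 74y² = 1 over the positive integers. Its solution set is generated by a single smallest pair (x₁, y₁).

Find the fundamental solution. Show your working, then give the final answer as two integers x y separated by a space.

√74 → a₀=8, period (1,1,1,1,16); ℓ=5 odd so k=9
k=0  a_k=8  p_k/q_k = 8/1
k=1  a_k=1  p_k/q_k = 9/1
k=2  a_k=1  p_k/q_k = 17/2
k=3  a_k=1  p_k/q_k = 26/3
k=4  a_k=1  p_k/q_k = 43/5
…
k=7  a_k=1  p_k/q_k = 1471/171
k=8  a_k=1  p_k/q_k = 2228/259
k=9  a_k=1  p_k/q_k = 3699/430
fundamental: x₁=3699, y₁=430  (since 13682601 − 74·184900 = 1)

3699 430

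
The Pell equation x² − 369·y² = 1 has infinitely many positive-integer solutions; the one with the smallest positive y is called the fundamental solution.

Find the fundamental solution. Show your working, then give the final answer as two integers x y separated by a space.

[19; 4,1,3,2,7,4,7,2,3,1,4,38] for √369; ℓ=12 ⇒ convergent index 11
k=0  a_k=19  p_k/q_k = 19/1
k=1  a_k=4  p_k/q_k = 77/4
k=2  a_k=1  p_k/q_k = 96/5
…
k=5  a_k=7  p_k/q_k = 6147/320
…
k=7  a_k=7  p_k/q_k = 184045/9581
k=8  a_k=2  p_k/q_k = 393504/20485
k=9  a_k=3  p_k/q_k = 1364557/71036
k=10  a_k=1  p_k/q_k = 1758061/91521
k=11  a_k=4  p_k/q_k = 8396801/437120
→ (8396801, 437120).  Check: 8396801²=70506267033601, 369·437120²=70506267033600, difference 1.

8396801 437120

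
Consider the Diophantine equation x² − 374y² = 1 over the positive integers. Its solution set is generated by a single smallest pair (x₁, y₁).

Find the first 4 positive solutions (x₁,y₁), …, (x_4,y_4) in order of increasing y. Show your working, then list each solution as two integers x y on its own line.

3365 174
22646449 1171020
152410598405 7880964426
1025723304619201 53038889415960

d=374: √d = [19; 2,1,18,1,2,38] (ℓ=6, even), read p_5/q_5
k=0  a_k=19  p_k/q_k = 19/1
…
k=3  a_k=18  p_k/q_k = 1083/56
k=4  a_k=1  p_k/q_k = 1141/59
k=5  a_k=2  p_k/q_k = 3365/174
→ (3365, 174).  Check: 3365²=11323225, 374·174²=11323224, difference 1.
n=2: (3365,174)∘(3365,174) = (3365·3365+374·174·174, 3365·174+174·3365) = (22646449,1171020)
n=3: (22646449,1171020)∘(3365,174) = (3365·22646449+374·174·1171020, 3365·1171020+174·22646449) = (152410598405,7880964426)
n=4: (152410598405,7880964426)∘(3365,174) = (3365·152410598405+374·174·7880964426, 3365·7880964426+174·152410598405) = (1025723304619201,53038889415960)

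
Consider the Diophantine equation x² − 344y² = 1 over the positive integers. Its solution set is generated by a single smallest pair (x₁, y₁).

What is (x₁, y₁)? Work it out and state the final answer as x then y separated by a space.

10405 561

√344 = [18; 1,1,4,1,3,1,4,1,1,36, …], period ℓ=10 (even) → k=9
a_0=18:  p_0=18·1+0=18,  q_0=18·0+1=1
…
a_3=4:  p_3=4·37+19=167,  q_3=4·2+1=9
a_4=1:  p_4=1·167+37=204,  q_4=1·9+2=11
…
a_6=1:  p_6=1·779+204=983,  q_6=1·42+11=53
a_7=4:  p_7=4·983+779=4711,  q_7=4·53+42=254
a_8=1:  p_8=1·4711+983=5694,  q_8=1·254+53=307
a_9=1:  p_9=1·5694+4711=10405,  q_9=1·307+254=561
→ (10405, 561).  Check: 10405²=108264025, 344·561²=108264024, difference 1.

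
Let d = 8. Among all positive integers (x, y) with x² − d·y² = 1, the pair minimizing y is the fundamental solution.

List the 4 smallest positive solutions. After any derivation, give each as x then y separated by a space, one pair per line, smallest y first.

3 1
17 6
99 35
577 204

d=8: √d = [2; 1,4] (ℓ=2, even), read p_1/q_1
i=0: a=2 ⇒ p=2, q=1
i=1: a=1 ⇒ p=3, q=1
(x₁, y₁) = (3, 1);  3² − 8·1² = 1 ✓
(x_2, y_2) = (3·3 + 8·1·1, 3·1 + 1·3) = (17, 6)
(x_3, y_3) = (3·17 + 8·1·6, 3·6 + 1·17) = (99, 35)
(x_4, y_4) = (3·99 + 8·1·35, 3·35 + 1·99) = (577, 204)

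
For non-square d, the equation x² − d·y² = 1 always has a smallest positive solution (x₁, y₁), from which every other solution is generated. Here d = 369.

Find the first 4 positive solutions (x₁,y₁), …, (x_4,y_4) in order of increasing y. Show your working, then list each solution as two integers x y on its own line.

d=369: √d = [19; 4,1,3,2,7,4,7,2,3,1,4,38] (ℓ=12, even), read p_11/q_11
step 0: (19, 1)  from 19·(1,0) + (0,1)
…
step 6: (25414, 1323)  from 4·(6147,320) + (826,43)
step 7: (184045, 9581)  from 7·(25414,1323) + (6147,320)
…
step 9: (1364557, 71036)  from 3·(393504,20485) + (184045,9581)
step 10: (1758061, 91521)  from 1·(1364557,71036) + (393504,20485)
step 11: (8396801, 437120)  from 4·(1758061,91521) + (1364557,71036)
fundamental: x₁=8396801, y₁=437120  (since 70506267033601 − 369·191073894400 = 1)
(x_2, y_2) = (8396801·8396801 + 369·437120·437120, 8396801·437120 + 437120·8396801) = (141012534067201, 7340819306240)
(x_3, y_3) = (8396801·141012534067201 + 369·437120·7340819306240, 8396801·7340819306240 + 437120·141012534067201) = (2368108374136006451201, 123278797782910239360)
(x_4, y_4) = (8396801·2368108374136006451201 + 369·437120·123278797782910239360, 8396801·123278797782910239360 + 437120·2368108374136006451201) = (39769069528107045198367948801, 2070295065004669620717268480)

8396801 437120
141012534067201 7340819306240
2368108374136006451201 123278797782910239360
39769069528107045198367948801 2070295065004669620717268480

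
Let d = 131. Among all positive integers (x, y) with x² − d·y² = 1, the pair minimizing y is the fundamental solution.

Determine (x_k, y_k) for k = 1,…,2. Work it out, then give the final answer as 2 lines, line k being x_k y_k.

10610 927
225144199 19670940

[11; 2,4,11,4,2,22] for √131; ℓ=6 ⇒ convergent index 5
a_0=11:  p_0=11·1+0=11,  q_0=11·0+1=1
…
a_4=4:  p_4=4·1156+103=4727,  q_4=4·101+9=413
a_5=2:  p_5=2·4727+1156=10610,  q_5=2·413+101=927
(x₁, y₁) = (10610, 927);  10610² − 131·927² = 1 ✓
(x_2, y_2) = (10610·10610 + 131·927·927, 10610·927 + 927·10610) = (225144199, 19670940)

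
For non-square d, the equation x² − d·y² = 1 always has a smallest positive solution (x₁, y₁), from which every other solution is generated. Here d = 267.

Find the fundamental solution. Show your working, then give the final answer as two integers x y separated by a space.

[16; 2,1,15,1,2,32] for √267; ℓ=6 ⇒ convergent index 5
k=0  a_k=16  p_k/q_k = 16/1
k=1  a_k=2  p_k/q_k = 33/2
…
k=3  a_k=15  p_k/q_k = 768/47
k=4  a_k=1  p_k/q_k = 817/50
k=5  a_k=2  p_k/q_k = 2402/147
fundamental: x₁=2402, y₁=147  (since 5769604 − 267·21609 = 1)

2402 147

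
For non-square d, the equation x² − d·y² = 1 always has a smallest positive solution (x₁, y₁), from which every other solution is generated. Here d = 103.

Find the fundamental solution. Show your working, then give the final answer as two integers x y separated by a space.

d=103: √d = [10; 6,1,2,1,1,9,1,1,2,1,6,20] (ℓ=12, even), read p_11/q_11
i=0: a=10 ⇒ p=10, q=1
…
i=5: a=1 ⇒ p=477, q=47
i=6: a=9 ⇒ p=4567, q=450
i=7: a=1 ⇒ p=5044, q=497
…
i=10: a=1 ⇒ p=33877, q=3338
i=11: a=6 ⇒ p=227528, q=22419
→ (227528, 22419).  Check: 227528²=51768990784, 103·22419²=51768990783, difference 1.

227528 22419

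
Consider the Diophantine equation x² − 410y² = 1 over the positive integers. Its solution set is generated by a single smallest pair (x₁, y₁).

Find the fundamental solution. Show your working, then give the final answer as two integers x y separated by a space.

81 4

√410 → a₀=20, period (4,40); ℓ=2 even so k=1
k=0  a_k=20  p_k/q_k = 20/1
k=1  a_k=4  p_k/q_k = 81/4
→ (81, 4).  Check: 81²=6561, 410·4²=6560, difference 1.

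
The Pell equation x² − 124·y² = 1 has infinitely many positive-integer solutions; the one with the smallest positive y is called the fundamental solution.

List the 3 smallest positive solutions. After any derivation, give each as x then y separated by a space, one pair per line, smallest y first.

[11; 7,2,1,1,1,…,2,7,22] for √124; ℓ=16 ⇒ convergent index 15
a_0=11:  p_0=11·1+0=11,  q_0=11·0+1=1
a_1=7:  p_1=7·11+1=78,  q_1=7·1+0=7
…
a_3=1:  p_3=1·167+78=245,  q_3=1·15+7=22
…
a_7=1:  p_7=1·2383+657=3040,  q_7=1·214+59=273
…
a_9=1:  p_9=1·14543+3040=17583,  q_9=1·1306+273=1579
…
a_11=1:  p_11=1·67292+17583=84875,  q_11=1·6043+1579=7622
a_12=1:  p_12=1·84875+67292=152167,  q_12=1·7622+6043=13665
a_13=1:  p_13=1·152167+84875=237042,  q_13=1·13665+7622=21287
a_14=2:  p_14=2·237042+152167=626251,  q_14=2·21287+13665=56239
a_15=7:  p_15=7·626251+237042=4620799,  q_15=7·56239+21287=414960
(x₁, y₁) = (4620799, 414960);  4620799² − 124·414960² = 1 ✓
k=2:  x_2 = 4620799·4620799+124·414960·414960 = 42703566796801,  y_2 = 4620799·414960+414960·4620799 = 3834893506080
k=3:  x_3 = 4620799·42703566796801+124·414960·3834893506080 = 394649197502177907199,  y_3 = 4620799·3834893506080+414960·42703566796801 = 35440544156001500880

4620799 414960
42703566796801 3834893506080
394649197502177907199 35440544156001500880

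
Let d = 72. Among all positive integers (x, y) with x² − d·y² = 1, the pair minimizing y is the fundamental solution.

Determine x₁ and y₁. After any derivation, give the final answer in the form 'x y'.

17 2

d=72: √d = [8; 2,16] (ℓ=2, even), read p_1/q_1
k=0  a_k=8  p_k/q_k = 8/1
k=1  a_k=2  p_k/q_k = 17/2
fundamental: x₁=17, y₁=2  (since 289 − 72·4 = 1)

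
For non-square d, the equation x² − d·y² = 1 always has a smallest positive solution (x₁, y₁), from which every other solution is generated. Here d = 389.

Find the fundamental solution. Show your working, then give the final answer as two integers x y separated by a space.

3287049 166660

[19; 1,2,1,1,1,1,2,1,38] for √389; ℓ=9 ⇒ convergent index 17
i=0: a=19 ⇒ p=19, q=1
…
i=5: a=1 ⇒ p=217, q=11
i=6: a=1 ⇒ p=355, q=18
…
i=9: a=38 ⇒ p=49643, q=2517
i=10: a=1 ⇒ p=50925, q=2582
i=11: a=2 ⇒ p=151493, q=7681
i=12: a=1 ⇒ p=202418, q=10263
…
i=14: a=1 ⇒ p=556329, q=28207
…
i=16: a=2 ⇒ p=2376809, q=120509
i=17: a=1 ⇒ p=3287049, q=166660
→ (3287049, 166660).  Check: 3287049²=10804691128401, 389·166660²=10804691128400, difference 1.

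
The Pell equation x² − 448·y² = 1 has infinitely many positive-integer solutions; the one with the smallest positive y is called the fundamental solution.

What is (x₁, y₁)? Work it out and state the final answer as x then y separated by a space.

√448 = [21; 6,42, …], period ℓ=2 (even) → k=1
i=0: a=21 ⇒ p=21, q=1
i=1: a=6 ⇒ p=127, q=6
(x₁, y₁) = (127, 6);  127² − 448·6² = 1 ✓

127 6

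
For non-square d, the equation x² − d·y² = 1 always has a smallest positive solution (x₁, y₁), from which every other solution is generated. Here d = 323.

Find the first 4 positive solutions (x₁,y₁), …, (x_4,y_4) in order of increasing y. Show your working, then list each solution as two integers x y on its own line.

18 1
647 36
23274 1295
837217 46584

√323 → a₀=17, period (1,34); ℓ=2 even so k=1
i=0: a=17 ⇒ p=17, q=1
i=1: a=1 ⇒ p=18, q=1
→ (18, 1).  Check: 18²=324, 323·1²=323, difference 1.
(x_2, y_2) = (18·18 + 323·1·1, 18·1 + 1·18) = (647, 36)
(x_3, y_3) = (18·647 + 323·1·36, 18·36 + 1·647) = (23274, 1295)
(x_4, y_4) = (18·23274 + 323·1·1295, 18·1295 + 1·23274) = (837217, 46584)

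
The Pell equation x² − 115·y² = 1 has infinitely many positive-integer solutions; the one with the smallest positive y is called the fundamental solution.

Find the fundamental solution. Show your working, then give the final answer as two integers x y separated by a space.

[10; 1,2,1,1,1,1,1,2,1,20] for √115; ℓ=10 ⇒ convergent index 9
i=0: a=10 ⇒ p=10, q=1
i=1: a=1 ⇒ p=11, q=1
i=2: a=2 ⇒ p=32, q=3
i=3: a=1 ⇒ p=43, q=4
…
i=6: a=1 ⇒ p=193, q=18
i=7: a=1 ⇒ p=311, q=29
i=8: a=2 ⇒ p=815, q=76
i=9: a=1 ⇒ p=1126, q=105
(x₁, y₁) = (1126, 105);  1126² − 115·105² = 1 ✓

1126 105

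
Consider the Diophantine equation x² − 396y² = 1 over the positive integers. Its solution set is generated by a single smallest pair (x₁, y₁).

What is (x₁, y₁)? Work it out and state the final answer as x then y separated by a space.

199 10

√396 → a₀=19, period (1,8,1,38); ℓ=4 even so k=3
k=0  a_k=19  p_k/q_k = 19/1
…
k=2  a_k=8  p_k/q_k = 179/9
k=3  a_k=1  p_k/q_k = 199/10
→ (199, 10).  Check: 199²=39601, 396·10²=39600, difference 1.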